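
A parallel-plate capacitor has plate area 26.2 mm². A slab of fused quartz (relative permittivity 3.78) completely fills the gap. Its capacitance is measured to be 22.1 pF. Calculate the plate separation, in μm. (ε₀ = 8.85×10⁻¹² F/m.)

A = 26.2 mm² = 2.62×10⁻⁵ m².
d = κε₀A/C = 3.78 × 8.85×10⁻¹² × 2.62×10⁻⁵ / 2.21×10⁻¹¹ = 3.97×10⁻⁵ m.

d ≈ 39.7 μm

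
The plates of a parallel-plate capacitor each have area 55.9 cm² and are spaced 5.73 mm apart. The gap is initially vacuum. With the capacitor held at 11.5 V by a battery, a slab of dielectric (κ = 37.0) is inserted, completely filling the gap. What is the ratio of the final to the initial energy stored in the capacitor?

U₂/U₁ ≈ 37.0

Battery connected ⇒ V is held fixed.
C₂ = 37.0 C₁ and U = ½CV², so U₂/U₁ = C₂/C₁ = 37.0.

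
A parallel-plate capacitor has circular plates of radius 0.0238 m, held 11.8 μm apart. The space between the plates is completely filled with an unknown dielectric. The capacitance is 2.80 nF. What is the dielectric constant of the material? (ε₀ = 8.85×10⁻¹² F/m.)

2.10

A = π(0.0238 m)² = 1.78×10⁻³ m².
κ = Cd/(ε₀A) = 2.80×10⁻⁹ × 1.18×10⁻⁵ / (8.85×10⁻¹² × 1.78×10⁻³) = 2.10.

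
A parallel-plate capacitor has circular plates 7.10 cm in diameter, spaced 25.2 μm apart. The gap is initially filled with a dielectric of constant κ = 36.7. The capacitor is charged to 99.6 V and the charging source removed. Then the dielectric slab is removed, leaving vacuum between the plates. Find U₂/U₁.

Isolated ⇒ Q is held fixed.
C₂ = 0.0272 C₁ and U = Q²/(2C), so U₂/U₁ = C₁/C₂ = 36.7.

U₂/U₁ ≈ 36.7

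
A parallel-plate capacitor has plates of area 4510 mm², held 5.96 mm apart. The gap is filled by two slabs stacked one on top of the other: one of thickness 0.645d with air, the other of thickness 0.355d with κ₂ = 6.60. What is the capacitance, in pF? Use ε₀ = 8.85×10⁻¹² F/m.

A = 4510 mm² = 4.51×10⁻³ m².
Stacked slabs ⇒ two capacitors in series, each with the full plate area.
C₁ = κ₁ε₀A/d₁ = 1.00 × 8.85×10⁻¹² × 4.51×10⁻³ / 3.84×10⁻³ = 1.04×10⁻¹¹ F.
C₂ = κ₂ε₀A/d₂ = 6.60 × 8.85×10⁻¹² × 4.51×10⁻³ / 2.12×10⁻³ = 1.25×10⁻¹⁰ F.
C = (1/C₁ + 1/C₂)⁻¹ = 9.58×10⁻¹² F.

C ≈ 9.58 pF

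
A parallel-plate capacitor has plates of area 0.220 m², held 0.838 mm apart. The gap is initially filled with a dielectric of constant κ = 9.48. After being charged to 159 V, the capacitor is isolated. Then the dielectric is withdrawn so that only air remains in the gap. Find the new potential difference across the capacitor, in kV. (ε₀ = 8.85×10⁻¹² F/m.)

V ≈ 1.51 kV

Initially C₁ = κε₀A/d = 9.48 × 8.85×10⁻¹² × 0.220 / 8.38×10⁻⁴ = 2.20×10⁻⁸ F.
V₁ = 1.59×10² V.
Isolated ⇒ Q is held fixed. C₂ = 0.105 C₁ and V = Q/C, so V₂/V₁ = C₁/C₂ = 9.48.
V₂ = 9.48 × 1.59×10² = 1.51×10³ V.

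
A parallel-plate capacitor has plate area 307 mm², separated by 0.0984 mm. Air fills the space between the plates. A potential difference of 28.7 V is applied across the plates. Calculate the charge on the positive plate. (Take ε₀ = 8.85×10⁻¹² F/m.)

A = 307 mm² = 3.07×10⁻⁴ m².
C = ε₀A/d = 8.85×10⁻¹² × 3.07×10⁻⁴ / 9.84×10⁻⁵ = 2.76×10⁻¹¹ F.
Q = CV = 2.76×10⁻¹¹ × 28.7 = 7.92×10⁻¹⁰ C.

0.792 nC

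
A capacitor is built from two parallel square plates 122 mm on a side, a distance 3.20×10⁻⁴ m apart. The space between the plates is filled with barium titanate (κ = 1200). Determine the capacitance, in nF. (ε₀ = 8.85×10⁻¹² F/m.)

494 nF

A = (122 mm)² = 1.49×10⁻² m².
C = κε₀A/d = 1200 × 8.85×10⁻¹² × 1.49×10⁻² / 3.20×10⁻⁴ = 4.94×10⁻⁷ F.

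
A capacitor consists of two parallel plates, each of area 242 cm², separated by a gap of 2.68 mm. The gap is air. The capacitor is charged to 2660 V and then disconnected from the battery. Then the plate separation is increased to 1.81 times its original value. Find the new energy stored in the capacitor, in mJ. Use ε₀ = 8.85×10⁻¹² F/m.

U ≈ 0.512 mJ

A = 242 cm² = 2.42×10⁻² m².
Initially C₁ = ε₀A/d = 8.85×10⁻¹² × 2.42×10⁻² / 2.68×10⁻³ = 7.99×10⁻¹¹ F.
U₁ = 2.83×10⁻⁴ J.
Isolated ⇒ Q is held fixed. C₂ = 0.552 C₁ and U = Q²/(2C), so U₂/U₁ = C₁/C₂ = 1.81.
U₂ = 1.81 × 2.83×10⁻⁴ = 5.12×10⁻⁴ J.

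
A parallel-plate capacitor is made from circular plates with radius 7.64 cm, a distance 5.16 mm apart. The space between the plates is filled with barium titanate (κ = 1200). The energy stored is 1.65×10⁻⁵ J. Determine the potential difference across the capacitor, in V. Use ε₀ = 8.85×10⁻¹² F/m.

A = π(7.64 cm)² = 1.83×10⁻² m².
C = κε₀A/d = 1200 × 8.85×10⁻¹² × 1.83×10⁻² / 5.16×10⁻³ = 3.77×10⁻⁸ F.
V = √(2U/C) = √(2 × 1.65×10⁻⁵ / 3.77×10⁻⁸) = 29.6 V.

V ≈ 29.6 V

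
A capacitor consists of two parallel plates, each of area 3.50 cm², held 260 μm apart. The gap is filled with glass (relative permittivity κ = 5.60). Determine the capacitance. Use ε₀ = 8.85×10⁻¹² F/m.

A = 3.50 cm² = 3.50×10⁻⁴ m².
C = κε₀A/d = 5.60 × 8.85×10⁻¹² × 3.50×10⁻⁴ / 2.60×10⁻⁴ = 6.67×10⁻¹¹ F.

C ≈ 66.7 pF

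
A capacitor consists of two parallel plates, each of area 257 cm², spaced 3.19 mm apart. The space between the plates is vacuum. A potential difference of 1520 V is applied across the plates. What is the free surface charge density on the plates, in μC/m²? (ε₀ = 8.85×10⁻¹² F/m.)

A = 257 cm² = 2.57×10⁻² m².
C = ε₀A/d = 8.85×10⁻¹² × 2.57×10⁻² / 3.19×10⁻³ = 7.13×10⁻¹¹ F.
σ = Q/A = CV/A = 7.13×10⁻¹¹ × 1520 / 2.57×10⁻² = 4.22×10⁻⁶ C/m².

4.22 μC/m²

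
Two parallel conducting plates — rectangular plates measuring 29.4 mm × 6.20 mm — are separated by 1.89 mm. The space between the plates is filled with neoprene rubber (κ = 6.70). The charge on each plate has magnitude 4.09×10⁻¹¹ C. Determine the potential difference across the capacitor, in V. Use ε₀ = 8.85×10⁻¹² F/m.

A = 29.4 × 6.20 mm² = 1.82×10⁻⁴ m².
C = κε₀A/d = 6.70 × 8.85×10⁻¹² × 1.82×10⁻⁴ / 1.89×10⁻³ = 5.72×10⁻¹² F.
V = Q/C = 4.09×10⁻¹¹ / 5.72×10⁻¹² = 7.15 V.

V ≈ 7.15 V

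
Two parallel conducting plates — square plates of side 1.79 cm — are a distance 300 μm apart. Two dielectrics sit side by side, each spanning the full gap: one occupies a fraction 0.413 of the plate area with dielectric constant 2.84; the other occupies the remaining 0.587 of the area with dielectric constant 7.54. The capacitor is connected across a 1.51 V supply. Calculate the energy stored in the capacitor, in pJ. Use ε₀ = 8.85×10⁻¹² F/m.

A = (1.79 cm)² = 3.20×10⁻⁴ m².
Side-by-side slabs ⇒ two capacitors in parallel, each spanning the full gap.
C₁ = κ₁ε₀A₁/d = 2.84 × 8.85×10⁻¹² × 1.32×10⁻⁴ / 3.00×10⁻⁴ = 1.11×10⁻¹¹ F.
C₂ = κ₂ε₀A₂/d = 7.54 × 8.85×10⁻¹² × 1.88×10⁻⁴ / 3.00×10⁻⁴ = 4.18×10⁻¹¹ F.
C = C₁ + C₂ = 5.29×10⁻¹¹ F.
U = ½CV² = ½ × 5.29×10⁻¹¹ × (1.51)² = 6.03×10⁻¹¹ J.

U ≈ 60.3 pJ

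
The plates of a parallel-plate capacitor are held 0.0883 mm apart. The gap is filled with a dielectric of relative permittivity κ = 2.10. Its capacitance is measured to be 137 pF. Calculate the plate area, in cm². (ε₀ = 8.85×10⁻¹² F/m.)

A ≈ 6.51 cm²

A = Cd/(κε₀) = 1.37×10⁻¹⁰ × 8.83×10⁻⁵ / (2.10 × 8.85×10⁻¹²) = 6.51×10⁻⁴ m².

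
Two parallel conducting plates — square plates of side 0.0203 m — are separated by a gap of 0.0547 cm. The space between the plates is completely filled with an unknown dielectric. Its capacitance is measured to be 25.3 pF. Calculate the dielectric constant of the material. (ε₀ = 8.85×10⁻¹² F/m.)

A = (0.0203 m)² = 4.12×10⁻⁴ m².
κ = Cd/(ε₀A) = 2.53×10⁻¹¹ × 5.47×10⁻⁴ / (8.85×10⁻¹² × 4.12×10⁻⁴) = 3.79.

3.79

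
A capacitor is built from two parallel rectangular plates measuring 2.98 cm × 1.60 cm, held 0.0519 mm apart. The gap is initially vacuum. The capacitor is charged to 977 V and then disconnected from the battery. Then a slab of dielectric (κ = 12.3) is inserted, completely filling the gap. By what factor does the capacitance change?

C = κε₀A/d scales with κ, so C₂/C₁ = κ = 12.3.

C₂/C₁ ≈ 12.3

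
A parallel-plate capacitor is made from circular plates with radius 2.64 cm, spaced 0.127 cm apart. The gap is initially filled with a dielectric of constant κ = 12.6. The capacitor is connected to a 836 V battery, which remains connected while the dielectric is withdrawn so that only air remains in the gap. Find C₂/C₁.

C = κε₀A/d scales with κ, so C₂/C₁ = 1/κ = 1/12.6 = 0.0794.

0.0794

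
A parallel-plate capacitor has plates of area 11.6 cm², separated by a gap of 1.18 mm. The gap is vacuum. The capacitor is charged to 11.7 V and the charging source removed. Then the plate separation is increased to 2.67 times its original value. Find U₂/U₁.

U₂/U₁ ≈ 2.67

Isolated ⇒ Q is held fixed.
C₂ = 0.375 C₁ and U = Q²/(2C), so U₂/U₁ = C₁/C₂ = 2.67.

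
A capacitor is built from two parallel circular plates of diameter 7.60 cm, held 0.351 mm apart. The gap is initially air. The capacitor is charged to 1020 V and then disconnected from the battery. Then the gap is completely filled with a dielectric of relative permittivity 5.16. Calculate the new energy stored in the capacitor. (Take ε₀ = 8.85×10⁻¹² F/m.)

A = π(7.60/2 cm)² = 4.54×10⁻³ m².
Initially C₁ = ε₀A/d = 8.85×10⁻¹² × 4.54×10⁻³ / 3.51×10⁻⁴ = 1.14×10⁻¹⁰ F.
U₁ = 5.95×10⁻⁵ J.
Isolated ⇒ Q is held fixed. C₂ = 5.16 C₁ and U = Q²/(2C), so U₂/U₁ = C₁/C₂ = 0.194.
U₂ = 0.194 × 5.95×10⁻⁵ = 1.15×10⁻⁵ J.

U ≈ 11.5 μJ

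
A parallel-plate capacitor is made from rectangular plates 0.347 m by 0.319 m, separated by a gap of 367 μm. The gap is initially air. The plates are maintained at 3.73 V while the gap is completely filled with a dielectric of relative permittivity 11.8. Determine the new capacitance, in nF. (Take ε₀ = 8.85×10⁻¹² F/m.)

A = 0.347 × 0.319 m² = 0.111 m².
Initially C₁ = ε₀A/d = 8.85×10⁻¹² × 0.111 / 3.67×10⁻⁴ = 2.67×10⁻⁹ F.
C = κε₀A/d scales with κ, so C₂/C₁ = κ = 11.8.
C₂ = 11.8 × 2.67×10⁻⁹ = 3.15×10⁻⁸ F.

31.5 nF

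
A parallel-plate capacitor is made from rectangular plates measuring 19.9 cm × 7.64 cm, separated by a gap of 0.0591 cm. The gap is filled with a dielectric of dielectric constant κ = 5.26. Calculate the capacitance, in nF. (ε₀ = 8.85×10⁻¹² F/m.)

A = 19.9 × 7.64 cm² = 1.52×10⁻² m².
C = κε₀A/d = 5.26 × 8.85×10⁻¹² × 1.52×10⁻² / 5.91×10⁻⁴ = 1.20×10⁻⁹ F.

C ≈ 1.20 nF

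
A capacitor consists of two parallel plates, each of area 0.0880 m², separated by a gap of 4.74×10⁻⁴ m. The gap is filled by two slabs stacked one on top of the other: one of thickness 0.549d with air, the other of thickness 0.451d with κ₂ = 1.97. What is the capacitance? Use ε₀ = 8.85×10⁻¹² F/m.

Stacked slabs ⇒ two capacitors in series, each with the full plate area.
C₁ = κ₁ε₀A/d₁ = 1.00 × 8.85×10⁻¹² × 8.80×10⁻² / 2.60×10⁻⁴ = 2.99×10⁻⁹ F.
C₂ = κ₂ε₀A/d₂ = 1.97 × 8.85×10⁻¹² × 8.80×10⁻² / 2.14×10⁻⁴ = 7.18×10⁻⁹ F.
C = (1/C₁ + 1/C₂)⁻¹ = 2.11×10⁻⁹ F.

C ≈ 2.11 nF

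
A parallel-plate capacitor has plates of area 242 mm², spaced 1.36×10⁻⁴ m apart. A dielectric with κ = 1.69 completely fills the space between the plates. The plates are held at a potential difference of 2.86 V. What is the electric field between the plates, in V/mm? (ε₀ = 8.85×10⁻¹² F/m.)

E ≈ 21.0 V/mm

E = V/d = 2.86 / 1.36×10⁻⁴ = 2.10×10⁴ V/m.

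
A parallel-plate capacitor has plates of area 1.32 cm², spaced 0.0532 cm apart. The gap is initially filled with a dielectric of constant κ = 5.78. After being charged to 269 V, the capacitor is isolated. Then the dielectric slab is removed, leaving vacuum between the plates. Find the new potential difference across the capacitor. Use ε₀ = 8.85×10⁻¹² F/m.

A = 1.32 cm² = 1.32×10⁻⁴ m².
Initially C₁ = κε₀A/d = 5.78 × 8.85×10⁻¹² × 1.32×10⁻⁴ / 5.32×10⁻⁴ = 1.27×10⁻¹¹ F.
V₁ = 2.69×10² V.
Isolated ⇒ Q is held fixed. C₂ = 0.173 C₁ and V = Q/C, so V₂/V₁ = C₁/C₂ = 5.78.
V₂ = 5.78 × 2.69×10² = 1.55×10³ V.

1.55 kV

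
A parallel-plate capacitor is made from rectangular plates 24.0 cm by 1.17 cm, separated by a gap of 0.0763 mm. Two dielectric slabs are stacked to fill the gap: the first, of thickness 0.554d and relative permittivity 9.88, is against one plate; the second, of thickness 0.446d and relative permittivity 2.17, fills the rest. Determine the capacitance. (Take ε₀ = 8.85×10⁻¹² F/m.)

C ≈ 1.25 nF

A = 24.0 × 1.17 cm² = 2.81×10⁻³ m².
Stacked slabs ⇒ two capacitors in series, each with the full plate area.
C₁ = κ₁ε₀A/d₁ = 9.88 × 8.85×10⁻¹² × 2.81×10⁻³ / 4.23×10⁻⁵ = 5.81×10⁻⁹ F.
C₂ = κ₂ε₀A/d₂ = 2.17 × 8.85×10⁻¹² × 2.81×10⁻³ / 3.40×10⁻⁵ = 1.58×10⁻⁹ F.
C = (1/C₁ + 1/C₂)⁻¹ = 1.25×10⁻⁹ F.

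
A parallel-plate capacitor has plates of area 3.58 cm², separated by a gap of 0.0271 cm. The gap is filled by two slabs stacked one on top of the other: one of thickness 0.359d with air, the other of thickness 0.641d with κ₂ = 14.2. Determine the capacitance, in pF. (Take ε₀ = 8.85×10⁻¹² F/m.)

C ≈ 28.9 pF

A = 3.58 cm² = 3.58×10⁻⁴ m².
Stacked slabs ⇒ two capacitors in series, each with the full plate area.
C₁ = κ₁ε₀A/d₁ = 1.00 × 8.85×10⁻¹² × 3.58×10⁻⁴ / 9.73×10⁻⁵ = 3.26×10⁻¹¹ F.
C₂ = κ₂ε₀A/d₂ = 14.2 × 8.85×10⁻¹² × 3.58×10⁻⁴ / 1.74×10⁻⁴ = 2.59×10⁻¹⁰ F.
C = (1/C₁ + 1/C₂)⁻¹ = 2.89×10⁻¹¹ F.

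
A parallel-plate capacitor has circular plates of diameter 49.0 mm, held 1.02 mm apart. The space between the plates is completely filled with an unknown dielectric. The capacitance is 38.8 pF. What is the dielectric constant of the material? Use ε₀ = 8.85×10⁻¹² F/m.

A = π(49.0/2 mm)² = 1.89×10⁻³ m².
κ = Cd/(ε₀A) = 3.88×10⁻¹¹ × 1.02×10⁻³ / (8.85×10⁻¹² × 1.89×10⁻³) = 2.37.

κ ≈ 2.37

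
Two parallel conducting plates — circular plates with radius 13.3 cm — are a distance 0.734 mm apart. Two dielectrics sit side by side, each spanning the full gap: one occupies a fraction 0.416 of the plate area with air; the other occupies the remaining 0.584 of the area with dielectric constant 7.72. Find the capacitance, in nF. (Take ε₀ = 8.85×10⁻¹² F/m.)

3.30 nF

A = π(13.3 cm)² = 5.56×10⁻² m².
Side-by-side slabs ⇒ two capacitors in parallel, each spanning the full gap.
C₁ = κ₁ε₀A₁/d = 1.00 × 8.85×10⁻¹² × 2.31×10⁻² / 7.34×10⁻⁴ = 2.79×10⁻¹⁰ F.
C₂ = κ₂ε₀A₂/d = 7.72 × 8.85×10⁻¹² × 3.25×10⁻² / 7.34×10⁻⁴ = 3.02×10⁻⁹ F.
C = C₁ + C₂ = 3.30×10⁻⁹ F.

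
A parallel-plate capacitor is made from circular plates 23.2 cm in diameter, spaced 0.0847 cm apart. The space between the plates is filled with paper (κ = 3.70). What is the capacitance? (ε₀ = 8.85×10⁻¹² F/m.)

1.63 nF

A = π(23.2/2 cm)² = 4.23×10⁻² m².
C = κε₀A/d = 3.70 × 8.85×10⁻¹² × 4.23×10⁻² / 8.47×10⁻⁴ = 1.63×10⁻⁹ F.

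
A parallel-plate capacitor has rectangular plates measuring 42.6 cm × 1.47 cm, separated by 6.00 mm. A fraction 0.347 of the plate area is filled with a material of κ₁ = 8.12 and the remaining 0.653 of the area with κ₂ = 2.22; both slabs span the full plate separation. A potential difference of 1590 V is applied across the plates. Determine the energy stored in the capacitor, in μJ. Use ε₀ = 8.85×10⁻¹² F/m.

U ≈ 49.8 μJ

A = 42.6 × 1.47 cm² = 6.26×10⁻³ m².
Side-by-side slabs ⇒ two capacitors in parallel, each spanning the full gap.
C₁ = κ₁ε₀A₁/d = 8.12 × 8.85×10⁻¹² × 2.17×10⁻³ / 6.00×10⁻³ = 2.60×10⁻¹¹ F.
C₂ = κ₂ε₀A₂/d = 2.22 × 8.85×10⁻¹² × 4.09×10⁻³ / 6.00×10⁻³ = 1.34×10⁻¹¹ F.
C = C₁ + C₂ = 3.94×10⁻¹¹ F.
U = ½CV² = ½ × 3.94×10⁻¹¹ × (1590)² = 4.98×10⁻⁵ J.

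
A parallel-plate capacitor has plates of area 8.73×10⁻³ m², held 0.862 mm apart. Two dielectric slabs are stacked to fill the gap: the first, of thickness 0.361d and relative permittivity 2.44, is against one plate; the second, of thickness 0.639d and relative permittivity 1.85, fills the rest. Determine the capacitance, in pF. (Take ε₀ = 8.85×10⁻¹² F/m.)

Stacked slabs ⇒ two capacitors in series, each with the full plate area.
C₁ = κ₁ε₀A/d₁ = 2.44 × 8.85×10⁻¹² × 8.73×10⁻³ / 3.11×10⁻⁴ = 6.06×10⁻¹⁰ F.
C₂ = κ₂ε₀A/d₂ = 1.85 × 8.85×10⁻¹² × 8.73×10⁻³ / 5.51×10⁻⁴ = 2.59×10⁻¹⁰ F.
C = (1/C₁ + 1/C₂)⁻¹ = 1.82×10⁻¹⁰ F.

C ≈ 182 pF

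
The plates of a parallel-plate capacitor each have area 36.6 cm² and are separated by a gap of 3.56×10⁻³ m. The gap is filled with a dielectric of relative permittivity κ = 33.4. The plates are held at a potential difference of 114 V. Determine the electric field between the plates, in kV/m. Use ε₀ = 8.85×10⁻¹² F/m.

E ≈ 32.0 kV/m

E = V/d = 114 / 3.56×10⁻³ = 3.20×10⁴ V/m.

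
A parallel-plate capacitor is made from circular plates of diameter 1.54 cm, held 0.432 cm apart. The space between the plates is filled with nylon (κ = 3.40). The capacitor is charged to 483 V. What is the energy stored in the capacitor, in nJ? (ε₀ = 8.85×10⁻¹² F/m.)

U ≈ 151 nJ

A = π(1.54/2 cm)² = 1.86×10⁻⁴ m².
C = κε₀A/d = 3.40 × 8.85×10⁻¹² × 1.86×10⁻⁴ / 4.32×10⁻³ = 1.30×10⁻¹² F.
U = ½CV² = ½ × 1.30×10⁻¹² × (483)² = 1.51×10⁻⁷ J.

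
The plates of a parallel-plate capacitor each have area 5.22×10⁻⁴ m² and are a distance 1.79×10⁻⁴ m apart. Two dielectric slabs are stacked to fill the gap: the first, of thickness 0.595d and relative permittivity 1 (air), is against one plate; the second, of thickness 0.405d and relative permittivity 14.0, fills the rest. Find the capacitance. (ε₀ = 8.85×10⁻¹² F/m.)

41.4 pF

Stacked slabs ⇒ two capacitors in series, each with the full plate area.
C₁ = κ₁ε₀A/d₁ = 1.00 × 8.85×10⁻¹² × 5.22×10⁻⁴ / 1.07×10⁻⁴ = 4.34×10⁻¹¹ F.
C₂ = κ₂ε₀A/d₂ = 14.0 × 8.85×10⁻¹² × 5.22×10⁻⁴ / 7.25×10⁻⁵ = 8.92×10⁻¹⁰ F.
C = (1/C₁ + 1/C₂)⁻¹ = 4.14×10⁻¹¹ F.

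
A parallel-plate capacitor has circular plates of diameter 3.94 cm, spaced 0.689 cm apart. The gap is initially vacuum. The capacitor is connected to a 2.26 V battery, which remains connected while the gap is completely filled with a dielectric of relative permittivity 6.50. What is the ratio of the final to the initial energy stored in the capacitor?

Battery connected ⇒ V is held fixed.
C₂ = 6.50 C₁ and U = ½CV², so U₂/U₁ = C₂/C₁ = 6.50.

6.50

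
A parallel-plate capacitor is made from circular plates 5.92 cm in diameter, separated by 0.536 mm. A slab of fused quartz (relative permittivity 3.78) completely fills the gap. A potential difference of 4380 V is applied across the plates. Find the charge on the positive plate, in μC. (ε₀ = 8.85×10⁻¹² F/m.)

0.752 μC

A = π(5.92/2 cm)² = 2.75×10⁻³ m².
C = κε₀A/d = 3.78 × 8.85×10⁻¹² × 2.75×10⁻³ / 5.36×10⁻⁴ = 1.72×10⁻¹⁰ F.
Q = CV = 1.72×10⁻¹⁰ × 4380 = 7.52×10⁻⁷ C.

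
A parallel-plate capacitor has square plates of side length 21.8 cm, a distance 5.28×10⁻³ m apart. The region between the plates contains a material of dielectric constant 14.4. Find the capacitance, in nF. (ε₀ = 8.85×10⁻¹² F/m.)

A = (21.8 cm)² = 4.75×10⁻² m².
C = κε₀A/d = 14.4 × 8.85×10⁻¹² × 4.75×10⁻² / 5.28×10⁻³ = 1.15×10⁻⁹ F.

C ≈ 1.15 nF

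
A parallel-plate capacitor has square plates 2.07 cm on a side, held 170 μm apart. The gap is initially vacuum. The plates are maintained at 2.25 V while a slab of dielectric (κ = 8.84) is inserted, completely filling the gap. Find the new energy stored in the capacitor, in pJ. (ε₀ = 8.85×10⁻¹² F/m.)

A = (2.07 cm)² = 4.28×10⁻⁴ m².
Initially C₁ = ε₀A/d = 8.85×10⁻¹² × 4.28×10⁻⁴ / 1.70×10⁻⁴ = 2.23×10⁻¹¹ F.
U₁ = 5.65×10⁻¹¹ J.
Battery connected ⇒ V is held fixed. C₂ = 8.84 C₁ and U = ½CV², so U₂/U₁ = C₂/C₁ = 8.84.
U₂ = 8.84 × 5.65×10⁻¹¹ = 4.99×10⁻¹⁰ J.

U ≈ 499 pJ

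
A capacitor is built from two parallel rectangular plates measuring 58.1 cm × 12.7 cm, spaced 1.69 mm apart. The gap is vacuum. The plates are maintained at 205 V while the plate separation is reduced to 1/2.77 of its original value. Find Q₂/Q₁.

Q₂/Q₁ ≈ 2.77

Battery connected ⇒ V is held fixed.
C₂ = 2.77 C₁ and Q = CV, so Q₂/Q₁ = C₂/C₁ = 2.77.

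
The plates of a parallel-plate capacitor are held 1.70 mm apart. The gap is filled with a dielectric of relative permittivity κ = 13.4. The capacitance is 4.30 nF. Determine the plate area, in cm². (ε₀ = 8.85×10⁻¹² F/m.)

A = Cd/(κε₀) = 4.30×10⁻⁹ × 1.70×10⁻³ / (13.4 × 8.85×10⁻¹²) = 6.16×10⁻² m².

616 cm²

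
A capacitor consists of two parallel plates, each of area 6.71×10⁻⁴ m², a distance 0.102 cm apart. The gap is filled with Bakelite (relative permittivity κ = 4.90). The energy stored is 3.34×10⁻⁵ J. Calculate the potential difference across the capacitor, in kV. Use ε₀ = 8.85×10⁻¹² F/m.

V ≈ 1.53 kV

C = κε₀A/d = 4.90 × 8.85×10⁻¹² × 6.71×10⁻⁴ / 1.02×10⁻³ = 2.85×10⁻¹¹ F.
V = √(2U/C) = √(2 × 3.34×10⁻⁵ / 2.85×10⁻¹¹) = 1.53×10³ V.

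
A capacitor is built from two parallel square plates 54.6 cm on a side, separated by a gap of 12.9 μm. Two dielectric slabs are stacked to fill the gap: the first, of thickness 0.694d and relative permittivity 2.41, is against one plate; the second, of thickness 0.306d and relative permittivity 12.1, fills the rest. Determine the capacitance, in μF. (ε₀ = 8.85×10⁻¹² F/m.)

A = (54.6 cm)² = 0.298 m².
Stacked slabs ⇒ two capacitors in series, each with the full plate area.
C₁ = κ₁ε₀A/d₁ = 2.41 × 8.85×10⁻¹² × 0.298 / 8.95×10⁻⁶ = 7.10×10⁻⁷ F.
C₂ = κ₂ε₀A/d₂ = 12.1 × 8.85×10⁻¹² × 0.298 / 3.95×10⁻⁶ = 8.09×10⁻⁶ F.
C = (1/C₁ + 1/C₂)⁻¹ = 6.53×10⁻⁷ F.

C ≈ 0.653 μF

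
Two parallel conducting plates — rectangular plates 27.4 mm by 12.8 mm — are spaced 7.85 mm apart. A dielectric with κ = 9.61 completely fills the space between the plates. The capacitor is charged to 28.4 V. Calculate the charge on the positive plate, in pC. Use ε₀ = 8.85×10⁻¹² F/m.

108 pC

A = 27.4 × 12.8 mm² = 3.51×10⁻⁴ m².
C = κε₀A/d = 9.61 × 8.85×10⁻¹² × 3.51×10⁻⁴ / 7.85×10⁻³ = 3.80×10⁻¹² F.
Q = CV = 3.80×10⁻¹² × 28.4 = 1.08×10⁻¹⁰ C.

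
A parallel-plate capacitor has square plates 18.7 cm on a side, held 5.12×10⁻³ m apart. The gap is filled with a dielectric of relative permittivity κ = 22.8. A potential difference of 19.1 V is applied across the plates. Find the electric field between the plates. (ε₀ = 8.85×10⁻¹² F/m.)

E ≈ 3.73 V/mm

E = V/d = 19.1 / 5.12×10⁻³ = 3.73×10³ V/m.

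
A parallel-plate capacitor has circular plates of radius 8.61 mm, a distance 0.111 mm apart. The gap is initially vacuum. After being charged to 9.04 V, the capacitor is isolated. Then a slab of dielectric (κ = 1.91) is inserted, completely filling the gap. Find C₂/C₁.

1.91

C = κε₀A/d scales with κ, so C₂/C₁ = κ = 1.91.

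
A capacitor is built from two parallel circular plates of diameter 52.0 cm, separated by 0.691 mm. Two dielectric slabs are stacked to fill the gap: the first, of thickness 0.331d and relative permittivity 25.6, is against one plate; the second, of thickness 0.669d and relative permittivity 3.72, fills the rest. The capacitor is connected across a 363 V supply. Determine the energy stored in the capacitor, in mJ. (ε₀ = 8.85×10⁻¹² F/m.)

A = π(52.0/2 cm)² = 0.212 m².
Stacked slabs ⇒ two capacitors in series, each with the full plate area.
C₁ = κ₁ε₀A/d₁ = 25.6 × 8.85×10⁻¹² × 0.212 / 2.29×10⁻⁴ = 2.10×10⁻⁷ F.
C₂ = κ₂ε₀A/d₂ = 3.72 × 8.85×10⁻¹² × 0.212 / 4.62×10⁻⁴ = 1.51×10⁻⁸ F.
C = (1/C₁ + 1/C₂)⁻¹ = 1.41×10⁻⁸ F.
U = ½CV² = ½ × 1.41×10⁻⁸ × (363)² = 9.30×10⁻⁴ J.

0.930 mJ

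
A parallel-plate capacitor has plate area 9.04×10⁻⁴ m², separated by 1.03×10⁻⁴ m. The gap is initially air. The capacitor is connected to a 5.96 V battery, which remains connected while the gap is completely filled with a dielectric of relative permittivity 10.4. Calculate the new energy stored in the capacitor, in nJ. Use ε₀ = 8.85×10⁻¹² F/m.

14.3 nJ

Initially C₁ = ε₀A/d = 8.85×10⁻¹² × 9.04×10⁻⁴ / 1.03×10⁻⁴ = 7.77×10⁻¹¹ F.
U₁ = 1.38×10⁻⁹ J.
Battery connected ⇒ V is held fixed. C₂ = 10.4 C₁ and U = ½CV², so U₂/U₁ = C₂/C₁ = 10.4.
U₂ = 10.4 × 1.38×10⁻⁹ = 1.43×10⁻⁸ J.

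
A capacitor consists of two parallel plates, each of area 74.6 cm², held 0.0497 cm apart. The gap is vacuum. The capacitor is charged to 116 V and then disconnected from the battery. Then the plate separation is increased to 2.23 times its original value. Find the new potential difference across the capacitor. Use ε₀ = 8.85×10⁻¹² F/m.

V ≈ 259 V

A = 74.6 cm² = 7.46×10⁻³ m².
Initially C₁ = ε₀A/d = 8.85×10⁻¹² × 7.46×10⁻³ / 4.97×10⁻⁴ = 1.33×10⁻¹⁰ F.
V₁ = 1.16×10² V.
Isolated ⇒ Q is held fixed. C₂ = 0.448 C₁ and V = Q/C, so V₂/V₁ = C₁/C₂ = 2.23.
V₂ = 2.23 × 1.16×10² = 2.59×10² V.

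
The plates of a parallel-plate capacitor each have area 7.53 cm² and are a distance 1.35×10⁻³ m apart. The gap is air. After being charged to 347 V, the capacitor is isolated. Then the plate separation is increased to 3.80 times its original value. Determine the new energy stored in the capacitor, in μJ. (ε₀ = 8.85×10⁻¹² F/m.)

A = 7.53 cm² = 7.53×10⁻⁴ m².
Initially C₁ = ε₀A/d = 8.85×10⁻¹² × 7.53×10⁻⁴ / 1.35×10⁻³ = 4.94×10⁻¹² F.
U₁ = 2.97×10⁻⁷ J.
Isolated ⇒ Q is held fixed. C₂ = 0.263 C₁ and U = Q²/(2C), so U₂/U₁ = C₁/C₂ = 3.80.
U₂ = 3.80 × 2.97×10⁻⁷ = 1.13×10⁻⁶ J.

U ≈ 1.13 μJ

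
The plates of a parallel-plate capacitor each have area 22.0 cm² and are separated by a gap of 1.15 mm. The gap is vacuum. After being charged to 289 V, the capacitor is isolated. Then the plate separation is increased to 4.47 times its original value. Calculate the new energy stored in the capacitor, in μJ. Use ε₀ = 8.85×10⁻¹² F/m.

A = 22.0 cm² = 2.20×10⁻³ m².
Initially C₁ = ε₀A/d = 8.85×10⁻¹² × 2.20×10⁻³ / 1.15×10⁻³ = 1.69×10⁻¹¹ F.
U₁ = 7.07×10⁻⁷ J.
Isolated ⇒ Q is held fixed. C₂ = 0.224 C₁ and U = Q²/(2C), so U₂/U₁ = C₁/C₂ = 4.47.
U₂ = 4.47 × 7.07×10⁻⁷ = 3.16×10⁻⁶ J.

U ≈ 3.16 μJ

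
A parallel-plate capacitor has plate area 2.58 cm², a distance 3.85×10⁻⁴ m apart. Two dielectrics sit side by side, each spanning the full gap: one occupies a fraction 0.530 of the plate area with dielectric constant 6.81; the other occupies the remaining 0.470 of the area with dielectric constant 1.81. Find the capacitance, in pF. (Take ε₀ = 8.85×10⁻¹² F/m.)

A = 2.58 cm² = 2.58×10⁻⁴ m².
Side-by-side slabs ⇒ two capacitors in parallel, each spanning the full gap.
C₁ = κ₁ε₀A₁/d = 6.81 × 8.85×10⁻¹² × 1.37×10⁻⁴ / 3.85×10⁻⁴ = 2.14×10⁻¹¹ F.
C₂ = κ₂ε₀A₂/d = 1.81 × 8.85×10⁻¹² × 1.21×10⁻⁴ / 3.85×10⁻⁴ = 5.05×10⁻¹² F.
C = C₁ + C₂ = 2.65×10⁻¹¹ F.

C ≈ 26.5 pF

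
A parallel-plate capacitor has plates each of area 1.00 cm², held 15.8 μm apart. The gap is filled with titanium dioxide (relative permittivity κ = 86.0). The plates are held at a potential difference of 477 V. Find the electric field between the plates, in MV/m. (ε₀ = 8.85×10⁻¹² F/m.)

E ≈ 30.2 MV/m

E = V/d = 477 / 1.58×10⁻⁵ = 3.02×10⁷ V/m.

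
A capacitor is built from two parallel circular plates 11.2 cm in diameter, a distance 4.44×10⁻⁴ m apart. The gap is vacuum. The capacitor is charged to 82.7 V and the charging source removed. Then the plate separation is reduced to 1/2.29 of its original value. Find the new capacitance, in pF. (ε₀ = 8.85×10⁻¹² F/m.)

450 pF

A = π(11.2/2 cm)² = 9.85×10⁻³ m².
Initially C₁ = ε₀A/d = 8.85×10⁻¹² × 9.85×10⁻³ / 4.44×10⁻⁴ = 1.96×10⁻¹⁰ F.
C = ε₀A/d scales as 1/d, so C₂/C₁ = d₁/d₂ = 2.29.
C₂ = 2.29 × 1.96×10⁻¹⁰ = 4.50×10⁻¹⁰ F.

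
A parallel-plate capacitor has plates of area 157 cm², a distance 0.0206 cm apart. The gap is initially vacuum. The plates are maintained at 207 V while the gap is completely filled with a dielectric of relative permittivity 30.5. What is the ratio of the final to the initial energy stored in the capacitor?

Battery connected ⇒ V is held fixed.
C₂ = 30.5 C₁ and U = ½CV², so U₂/U₁ = C₂/C₁ = 30.5.

U₂/U₁ ≈ 30.5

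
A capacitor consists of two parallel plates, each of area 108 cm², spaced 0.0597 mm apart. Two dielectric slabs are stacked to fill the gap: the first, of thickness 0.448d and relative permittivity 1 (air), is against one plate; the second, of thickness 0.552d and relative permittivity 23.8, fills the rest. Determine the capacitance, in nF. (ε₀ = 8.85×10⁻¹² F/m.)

3.40 nF

A = 108 cm² = 1.08×10⁻² m².
Stacked slabs ⇒ two capacitors in series, each with the full plate area.
C₁ = κ₁ε₀A/d₁ = 1.00 × 8.85×10⁻¹² × 1.08×10⁻² / 2.67×10⁻⁵ = 3.57×10⁻⁹ F.
C₂ = κ₂ε₀A/d₂ = 23.8 × 8.85×10⁻¹² × 1.08×10⁻² / 3.30×10⁻⁵ = 6.90×10⁻⁸ F.
C = (1/C₁ + 1/C₂)⁻¹ = 3.40×10⁻⁹ F.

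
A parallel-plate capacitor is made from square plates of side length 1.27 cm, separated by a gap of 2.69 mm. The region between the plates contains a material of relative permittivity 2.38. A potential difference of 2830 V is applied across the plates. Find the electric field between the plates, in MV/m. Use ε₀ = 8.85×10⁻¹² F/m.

E = V/d = 2830 / 2.69×10⁻³ = 1.05×10⁶ V/m.

1.05 MV/m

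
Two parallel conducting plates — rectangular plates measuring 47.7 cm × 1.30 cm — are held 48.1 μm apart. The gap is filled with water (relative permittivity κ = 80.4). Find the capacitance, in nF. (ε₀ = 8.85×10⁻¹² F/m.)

A = 47.7 × 1.30 cm² = 6.20×10⁻³ m².
C = κε₀A/d = 80.4 × 8.85×10⁻¹² × 6.20×10⁻³ / 4.81×10⁻⁵ = 9.17×10⁻⁸ F.

91.7 nF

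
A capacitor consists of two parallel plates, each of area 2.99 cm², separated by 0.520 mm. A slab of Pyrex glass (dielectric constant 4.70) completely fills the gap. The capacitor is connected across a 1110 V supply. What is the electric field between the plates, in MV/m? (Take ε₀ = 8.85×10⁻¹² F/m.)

2.13 MV/m

E = V/d = 1110 / 5.20×10⁻⁴ = 2.13×10⁶ V/m.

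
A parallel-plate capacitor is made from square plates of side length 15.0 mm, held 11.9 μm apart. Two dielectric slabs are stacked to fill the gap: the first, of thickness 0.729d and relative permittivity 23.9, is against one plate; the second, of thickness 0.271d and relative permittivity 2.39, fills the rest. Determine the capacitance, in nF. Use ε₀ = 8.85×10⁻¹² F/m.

C ≈ 1.16 nF

A = (15.0 mm)² = 2.25×10⁻⁴ m².
Stacked slabs ⇒ two capacitors in series, each with the full plate area.
C₁ = κ₁ε₀A/d₁ = 23.9 × 8.85×10⁻¹² × 2.25×10⁻⁴ / 8.68×10⁻⁶ = 5.49×10⁻⁹ F.
C₂ = κ₂ε₀A/d₂ = 2.39 × 8.85×10⁻¹² × 2.25×10⁻⁴ / 3.22×10⁻⁶ = 1.48×10⁻⁹ F.
C = (1/C₁ + 1/C₂)⁻¹ = 1.16×10⁻⁹ F.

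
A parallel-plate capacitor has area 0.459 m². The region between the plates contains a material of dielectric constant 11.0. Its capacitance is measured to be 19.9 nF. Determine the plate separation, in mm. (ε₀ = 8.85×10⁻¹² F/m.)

d = κε₀A/C = 11.0 × 8.85×10⁻¹² × 0.459 / 1.99×10⁻⁸ = 2.25×10⁻³ m.

2.25 mm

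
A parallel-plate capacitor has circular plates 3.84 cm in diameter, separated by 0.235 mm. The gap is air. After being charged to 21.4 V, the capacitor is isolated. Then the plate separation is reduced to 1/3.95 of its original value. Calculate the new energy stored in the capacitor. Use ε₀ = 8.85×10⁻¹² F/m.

A = π(3.84/2 cm)² = 1.16×10⁻³ m².
Initially C₁ = ε₀A/d = 8.85×10⁻¹² × 1.16×10⁻³ / 2.35×10⁻⁴ = 4.36×10⁻¹¹ F.
U₁ = 9.99×10⁻⁹ J.
Isolated ⇒ Q is held fixed. C₂ = 3.95 C₁ and U = Q²/(2C), so U₂/U₁ = C₁/C₂ = 0.253.
U₂ = 0.253 × 9.99×10⁻⁹ = 2.53×10⁻⁹ J.

U ≈ 2.53 nJ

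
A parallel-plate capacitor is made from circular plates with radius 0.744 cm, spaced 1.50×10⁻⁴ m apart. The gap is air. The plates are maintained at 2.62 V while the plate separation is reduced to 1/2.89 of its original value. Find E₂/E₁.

Battery connected ⇒ V is held fixed.
E = V/d, so E₂/E₁ = d₁/d₂ = 2.89.

2.89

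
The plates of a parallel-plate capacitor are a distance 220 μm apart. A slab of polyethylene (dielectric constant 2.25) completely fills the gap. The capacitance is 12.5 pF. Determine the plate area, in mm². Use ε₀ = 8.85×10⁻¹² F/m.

A = Cd/(κε₀) = 1.25×10⁻¹¹ × 2.20×10⁻⁴ / (2.25 × 8.85×10⁻¹²) = 1.38×10⁻⁴ m².

138 mm²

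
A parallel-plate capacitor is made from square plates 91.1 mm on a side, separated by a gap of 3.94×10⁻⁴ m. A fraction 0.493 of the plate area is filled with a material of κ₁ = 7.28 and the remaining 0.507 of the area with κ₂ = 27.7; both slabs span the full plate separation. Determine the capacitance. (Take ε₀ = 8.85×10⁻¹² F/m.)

C ≈ 3.29 nF

A = (91.1 mm)² = 8.30×10⁻³ m².
Side-by-side slabs ⇒ two capacitors in parallel, each spanning the full gap.
C₁ = κ₁ε₀A₁/d = 7.28 × 8.85×10⁻¹² × 4.09×10⁻³ / 3.94×10⁻⁴ = 6.69×10⁻¹⁰ F.
C₂ = κ₂ε₀A₂/d = 27.7 × 8.85×10⁻¹² × 4.21×10⁻³ / 3.94×10⁻⁴ = 2.62×10⁻⁹ F.
C = C₁ + C₂ = 3.29×10⁻⁹ F.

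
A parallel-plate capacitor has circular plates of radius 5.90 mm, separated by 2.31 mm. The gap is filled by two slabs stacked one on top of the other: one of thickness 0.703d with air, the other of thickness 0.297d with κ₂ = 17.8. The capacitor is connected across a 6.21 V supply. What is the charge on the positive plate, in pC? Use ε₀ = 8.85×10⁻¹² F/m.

A = π(5.90 mm)² = 1.09×10⁻⁴ m².
Stacked slabs ⇒ two capacitors in series, each with the full plate area.
C₁ = κ₁ε₀A/d₁ = 1.00 × 8.85×10⁻¹² × 1.09×10⁻⁴ / 1.62×10⁻³ = 5.96×10⁻¹³ F.
C₂ = κ₂ε₀A/d₂ = 17.8 × 8.85×10⁻¹² × 1.09×10⁻⁴ / 6.86×10⁻⁴ = 2.51×10⁻¹¹ F.
C = (1/C₁ + 1/C₂)⁻¹ = 5.82×10⁻¹³ F.
Q = CV = 5.82×10⁻¹³ × 6.21 = 3.62×10⁻¹² C.

3.62 pC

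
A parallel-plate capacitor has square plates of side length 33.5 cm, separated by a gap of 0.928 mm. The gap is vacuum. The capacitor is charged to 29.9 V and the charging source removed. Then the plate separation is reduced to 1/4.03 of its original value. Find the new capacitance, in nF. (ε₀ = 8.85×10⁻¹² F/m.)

C ≈ 4.31 nF

A = (33.5 cm)² = 0.112 m².
Initially C₁ = ε₀A/d = 8.85×10⁻¹² × 0.112 / 9.28×10⁻⁴ = 1.07×10⁻⁹ F.
C = ε₀A/d scales as 1/d, so C₂/C₁ = d₁/d₂ = 4.03.
C₂ = 4.03 × 1.07×10⁻⁹ = 4.31×10⁻⁹ F.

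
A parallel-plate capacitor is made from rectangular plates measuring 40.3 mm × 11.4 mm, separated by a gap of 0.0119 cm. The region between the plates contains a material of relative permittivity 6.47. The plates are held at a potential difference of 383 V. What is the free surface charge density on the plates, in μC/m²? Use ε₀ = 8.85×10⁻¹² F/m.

σ ≈ 184 μC/m²

A = 40.3 × 11.4 mm² = 4.59×10⁻⁴ m².
C = κε₀A/d = 6.47 × 8.85×10⁻¹² × 4.59×10⁻⁴ / 1.19×10⁻⁴ = 2.21×10⁻¹⁰ F.
σ = Q/A = CV/A = 2.21×10⁻¹⁰ × 383 / 4.59×10⁻⁴ = 1.84×10⁻⁴ C/m².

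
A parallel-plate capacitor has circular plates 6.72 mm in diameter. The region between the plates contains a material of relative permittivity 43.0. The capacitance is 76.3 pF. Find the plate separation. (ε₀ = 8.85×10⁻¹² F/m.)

A = π(6.72/2 mm)² = 3.55×10⁻⁵ m².
d = κε₀A/C = 43.0 × 8.85×10⁻¹² × 3.55×10⁻⁵ / 7.63×10⁻¹¹ = 1.77×10⁻⁴ m.

d ≈ 177 μm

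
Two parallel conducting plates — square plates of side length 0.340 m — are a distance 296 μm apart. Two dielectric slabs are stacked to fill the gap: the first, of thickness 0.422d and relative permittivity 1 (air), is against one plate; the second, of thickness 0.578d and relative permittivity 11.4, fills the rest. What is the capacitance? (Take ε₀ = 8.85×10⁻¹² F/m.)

7.31 nF

A = (0.340 m)² = 0.116 m².
Stacked slabs ⇒ two capacitors in series, each with the full plate area.
C₁ = κ₁ε₀A/d₁ = 1.00 × 8.85×10⁻¹² × 0.116 / 1.25×10⁻⁴ = 8.19×10⁻⁹ F.
C₂ = κ₂ε₀A/d₂ = 11.4 × 8.85×10⁻¹² × 0.116 / 1.71×10⁻⁴ = 6.82×10⁻⁸ F.
C = (1/C₁ + 1/C₂)⁻¹ = 7.31×10⁻⁹ F.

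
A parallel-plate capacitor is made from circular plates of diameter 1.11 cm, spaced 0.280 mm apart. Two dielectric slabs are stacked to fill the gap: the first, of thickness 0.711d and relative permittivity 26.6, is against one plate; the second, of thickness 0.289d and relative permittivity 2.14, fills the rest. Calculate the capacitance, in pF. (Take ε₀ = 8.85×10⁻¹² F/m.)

C ≈ 18.9 pF

A = π(1.11/2 cm)² = 9.68×10⁻⁵ m².
Stacked slabs ⇒ two capacitors in series, each with the full plate area.
C₁ = κ₁ε₀A/d₁ = 26.6 × 8.85×10⁻¹² × 9.68×10⁻⁵ / 1.99×10⁻⁴ = 1.14×10⁻¹⁰ F.
C₂ = κ₂ε₀A/d₂ = 2.14 × 8.85×10⁻¹² × 9.68×10⁻⁵ / 8.09×10⁻⁵ = 2.26×10⁻¹¹ F.
C = (1/C₁ + 1/C₂)⁻¹ = 1.89×10⁻¹¹ F.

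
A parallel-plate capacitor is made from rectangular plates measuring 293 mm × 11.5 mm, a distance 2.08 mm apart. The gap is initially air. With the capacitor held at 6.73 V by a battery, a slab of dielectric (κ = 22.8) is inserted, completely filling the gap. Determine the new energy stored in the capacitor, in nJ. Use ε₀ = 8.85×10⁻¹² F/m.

A = 293 × 11.5 mm² = 3.37×10⁻³ m².
Initially C₁ = ε₀A/d = 8.85×10⁻¹² × 3.37×10⁻³ / 2.08×10⁻³ = 1.43×10⁻¹¹ F.
U₁ = 3.25×10⁻¹⁰ J.
Battery connected ⇒ V is held fixed. C₂ = 22.8 C₁ and U = ½CV², so U₂/U₁ = C₂/C₁ = 22.8.
U₂ = 22.8 × 3.25×10⁻¹⁰ = 7.40×10⁻⁹ J.

U ≈ 7.40 nJ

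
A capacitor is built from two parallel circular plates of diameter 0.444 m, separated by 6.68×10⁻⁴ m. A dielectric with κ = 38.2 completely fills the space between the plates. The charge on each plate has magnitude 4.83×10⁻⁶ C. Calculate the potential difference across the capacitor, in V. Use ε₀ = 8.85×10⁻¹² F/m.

V ≈ 61.6 V

A = π(0.444/2 m)² = 0.155 m².
C = κε₀A/d = 38.2 × 8.85×10⁻¹² × 0.155 / 6.68×10⁻⁴ = 7.84×10⁻⁸ F.
V = Q/C = 4.83×10⁻⁶ / 7.84×10⁻⁸ = 61.6 V.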